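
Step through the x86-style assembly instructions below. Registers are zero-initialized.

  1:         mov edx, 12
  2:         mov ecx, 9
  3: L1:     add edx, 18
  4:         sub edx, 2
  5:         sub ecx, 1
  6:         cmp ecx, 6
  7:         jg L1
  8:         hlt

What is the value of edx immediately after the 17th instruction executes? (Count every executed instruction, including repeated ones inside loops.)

after mov edx, 12: edx=12
after mov ecx, 9: ecx=9
after add edx, 18: edx=12+18=30
after sub edx, 2: edx=30-2=28
after sub ecx, 1: ecx=9-1=8
cmp ecx, 6  (cmp 8,6)
jg L1: taken
after add edx, 18: edx=28+18=46
after sub edx, 2: edx=46-2=44
after sub ecx, 1: ecx=8-1=7
cmp ecx, 6  (cmp 7,6)
jg L1: taken
after add edx, 18: edx=44+18=62
after sub edx, 2: edx=62-2=60
after sub ecx, 1: ecx=7-1=6
cmp ecx, 6  (cmp 6,6)
jg L1: not taken
After step 17: edx = 60.

60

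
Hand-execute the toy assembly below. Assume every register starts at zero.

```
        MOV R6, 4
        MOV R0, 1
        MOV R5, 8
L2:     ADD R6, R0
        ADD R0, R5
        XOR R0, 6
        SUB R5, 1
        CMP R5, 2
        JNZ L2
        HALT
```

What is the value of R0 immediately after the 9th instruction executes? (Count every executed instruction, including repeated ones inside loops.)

R6=4
R0=1
R5=8
R6=4+1=5
R0=1+8=9
R0=9^6=15
R5=8-1=7
CMP R5, 2  (cmp 7,2)
JNZ L2: taken
After step 9: R0 = 15.

15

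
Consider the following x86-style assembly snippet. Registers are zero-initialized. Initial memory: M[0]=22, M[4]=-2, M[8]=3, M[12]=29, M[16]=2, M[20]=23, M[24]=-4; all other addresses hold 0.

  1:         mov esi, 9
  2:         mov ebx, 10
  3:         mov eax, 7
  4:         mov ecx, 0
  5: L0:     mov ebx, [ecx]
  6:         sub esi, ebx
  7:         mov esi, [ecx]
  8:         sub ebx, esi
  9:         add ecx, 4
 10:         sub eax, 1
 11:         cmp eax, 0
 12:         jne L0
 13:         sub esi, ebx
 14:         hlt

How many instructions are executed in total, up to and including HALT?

62

esi=9
ebx=10
eax=7
ecx=0
ebx=M[0]=22
esi=9-22=-13
esi=M[0]=22
ebx=22-22=0
ecx=0+4=4
eax=7-1=6
cmp eax, 0  (cmp 6,0)
jne L0: taken
ebx=M[4]=-2
esi=22-(-2)=24
esi=M[4]=-2
ebx=(-2)-(-2)=0
ecx=4+4=8
eax=6-1=5
cmp eax, 0  (cmp 5,0)
jne L0: taken
ebx=M[8]=3
esi=(-2)-3=-5
esi=M[8]=3
ebx=3-3=0
ecx=8+4=12
eax=5-1=4
cmp eax, 0  (cmp 4,0)
jne L0: taken
ebx=M[12]=29
esi=3-29=-26
esi=M[12]=29
ebx=29-29=0
ecx=12+4=16
eax=4-1=3
cmp eax, 0  (cmp 3,0)
jne L0: taken
ebx=M[16]=2
esi=29-2=27
esi=M[16]=2
ebx=2-2=0
ecx=16+4=20
eax=3-1=2
cmp eax, 0  (cmp 2,0)
jne L0: taken
ebx=M[20]=23
esi=2-23=-21
esi=M[20]=23
ebx=23-23=0
ecx=20+4=24
eax=2-1=1
cmp eax, 0  (cmp 1,0)
jne L0: taken
ebx=M[24]=-4
esi=23-(-4)=27
esi=M[24]=-4
ebx=(-4)-(-4)=0
ecx=24+4=28
eax=1-1=0
cmp eax, 0  (cmp 0,0)
jne L0: not taken
esi=(-4)-0=-4
halt.
Total executed instructions: 62.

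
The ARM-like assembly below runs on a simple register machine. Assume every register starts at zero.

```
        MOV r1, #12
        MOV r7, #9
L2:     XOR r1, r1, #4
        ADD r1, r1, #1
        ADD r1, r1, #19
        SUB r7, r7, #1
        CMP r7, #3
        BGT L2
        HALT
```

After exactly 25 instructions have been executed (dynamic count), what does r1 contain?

r1=12
r7=9
r1=12^4=8
r1=8+1=9
r1=9+19=28
r7=9-1=8
CMP r7, #3  (cmp 8,3)
BGT L2: taken
r1=28^4=24
r1=24+1=25
r1=25+19=44
r7=8-1=7
CMP r7, #3  (cmp 7,3)
BGT L2: taken
r1=44^4=40
r1=40+1=41
r1=41+19=60
r7=7-1=6
CMP r7, #3  (cmp 6,3)
BGT L2: taken
r1=60^4=56
r1=56+1=57
r1=57+19=76
r7=6-1=5
CMP r7, #3  (cmp 5,3)
After step 25: r1 = 76.

76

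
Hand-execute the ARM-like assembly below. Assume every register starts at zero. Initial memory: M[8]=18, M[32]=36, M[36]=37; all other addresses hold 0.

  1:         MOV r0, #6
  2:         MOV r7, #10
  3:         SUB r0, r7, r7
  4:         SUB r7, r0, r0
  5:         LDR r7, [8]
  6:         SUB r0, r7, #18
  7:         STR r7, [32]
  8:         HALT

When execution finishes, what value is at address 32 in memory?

r0=6
r7=10
r0=10-10=0
r7=0-0=0
r7=M[8]=18
r0=18-18=0
STR r7, [32] → M[32]=18
halt.

18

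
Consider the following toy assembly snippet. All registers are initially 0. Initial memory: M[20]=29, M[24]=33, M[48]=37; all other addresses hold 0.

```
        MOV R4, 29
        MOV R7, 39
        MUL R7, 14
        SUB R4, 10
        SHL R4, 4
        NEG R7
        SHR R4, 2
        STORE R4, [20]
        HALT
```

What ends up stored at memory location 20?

76

after MOV R4, 29: R4=29
after MOV R7, 39: R7=39
after MUL R7, 14: R7=39*14=546
after SUB R4, 10: R4=29-10=19
after SHL R4, 4: R4=19<<4=304
after NEG R7: R7=-(546)=-546
after SHR R4, 2: R4=304>>2=76
STORE R4, [20] → M[20]=76
halt.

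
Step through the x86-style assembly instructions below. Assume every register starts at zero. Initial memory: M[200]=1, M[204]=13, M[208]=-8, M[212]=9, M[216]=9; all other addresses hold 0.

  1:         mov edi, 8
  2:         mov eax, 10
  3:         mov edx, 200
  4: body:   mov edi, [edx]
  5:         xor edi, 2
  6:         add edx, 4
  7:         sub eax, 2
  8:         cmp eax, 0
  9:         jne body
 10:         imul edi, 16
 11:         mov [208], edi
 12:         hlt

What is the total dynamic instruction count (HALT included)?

36

mov edi, 8 → edi=8
mov eax, 10 → eax=10
mov edx, 200 → edx=200
mov edi, [edx] → edi=M[200]=1
xor edi, 2 → edi=1^2=3
add edx, 4 → edx=200+4=204
sub eax, 2 → eax=10-2=8
cmp eax, 0  (cmp 8,0)
jne body: taken
mov edi, [edx] → edi=M[204]=13
xor edi, 2 → edi=13^2=15
add edx, 4 → edx=204+4=208
sub eax, 2 → eax=8-2=6
cmp eax, 0  (cmp 6,0)
jne body: taken
mov edi, [edx] → edi=M[208]=-8
xor edi, 2 → edi=(-8)^2=-6
add edx, 4 → edx=208+4=212
sub eax, 2 → eax=6-2=4
cmp eax, 0  (cmp 4,0)
jne body: taken
mov edi, [edx] → edi=M[212]=9
xor edi, 2 → edi=9^2=11
add edx, 4 → edx=212+4=216
sub eax, 2 → eax=4-2=2
cmp eax, 0  (cmp 2,0)
jne body: taken
mov edi, [edx] → edi=M[216]=9
xor edi, 2 → edi=9^2=11
add edx, 4 → edx=216+4=220
sub eax, 2 → eax=2-2=0
cmp eax, 0  (cmp 0,0)
jne body: not taken
imul edi, 16 → edi=11*16=176
mov [208], edi → M[208]=176
halt.
Total executed instructions: 36.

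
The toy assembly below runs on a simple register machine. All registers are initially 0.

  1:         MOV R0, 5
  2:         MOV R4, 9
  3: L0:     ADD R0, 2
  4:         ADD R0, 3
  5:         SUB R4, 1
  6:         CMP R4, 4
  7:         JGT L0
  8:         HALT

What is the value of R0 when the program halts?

R0=5
R4=9
R0=5+2=7
R0=7+3=10
R4=9-1=8
CMP R4, 4  (cmp 8,4)
JGT L0: taken
R0=10+2=12
R0=12+3=15
R4=8-1=7
CMP R4, 4  (cmp 7,4)
JGT L0: taken
R0=15+2=17
R0=17+3=20
R4=7-1=6
CMP R4, 4  (cmp 6,4)
JGT L0: taken
R0=20+2=22
R0=22+3=25
R4=6-1=5
CMP R4, 4  (cmp 5,4)
JGT L0: taken
R0=25+2=27
R0=27+3=30
R4=5-1=4
CMP R4, 4  (cmp 4,4)
JGT L0: not taken
halt.

30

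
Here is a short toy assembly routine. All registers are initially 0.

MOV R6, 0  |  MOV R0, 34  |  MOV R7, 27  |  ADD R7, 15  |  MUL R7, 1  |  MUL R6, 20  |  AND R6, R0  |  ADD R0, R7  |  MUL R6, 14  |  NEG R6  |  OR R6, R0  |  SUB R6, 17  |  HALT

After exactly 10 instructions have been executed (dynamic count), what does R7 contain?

after MOV R6, 0: R6=0
after MOV R0, 34: R0=34
after MOV R7, 27: R7=27
after ADD R7, 15: R7=27+15=42
after MUL R7, 1: R7=42*1=42
after MUL R6, 20: R6=0*20=0
after AND R6, R0: R6=0&34=0
after ADD R0, R7: R0=34+42=76
after MUL R6, 14: R6=0*14=0
after NEG R6: R6=-(0)=0
After step 10: R7 = 42.

42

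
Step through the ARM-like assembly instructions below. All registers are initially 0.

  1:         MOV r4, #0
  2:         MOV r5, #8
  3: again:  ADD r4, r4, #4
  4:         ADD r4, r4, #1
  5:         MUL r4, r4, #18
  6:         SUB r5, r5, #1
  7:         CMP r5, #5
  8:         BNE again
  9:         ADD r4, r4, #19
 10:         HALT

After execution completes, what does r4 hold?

30889

MOV r4, #0 → r4=0
MOV r5, #8 → r5=8
ADD r4, r4, #4 → r4=0+4=4
ADD r4, r4, #1 → r4=4+1=5
MUL r4, r4, #18 → r4=5*18=90
SUB r5, r5, #1 → r5=8-1=7
CMP r5, #5  (cmp 7,5)
BNE again: taken
ADD r4, r4, #4 → r4=90+4=94
ADD r4, r4, #1 → r4=94+1=95
MUL r4, r4, #18 → r4=95*18=1710
SUB r5, r5, #1 → r5=7-1=6
CMP r5, #5  (cmp 6,5)
BNE again: taken
ADD r4, r4, #4 → r4=1710+4=1714
ADD r4, r4, #1 → r4=1714+1=1715
MUL r4, r4, #18 → r4=1715*18=30870
SUB r5, r5, #1 → r5=6-1=5
CMP r5, #5  (cmp 5,5)
BNE again: not taken
ADD r4, r4, #19 → r4=30870+19=30889
halt.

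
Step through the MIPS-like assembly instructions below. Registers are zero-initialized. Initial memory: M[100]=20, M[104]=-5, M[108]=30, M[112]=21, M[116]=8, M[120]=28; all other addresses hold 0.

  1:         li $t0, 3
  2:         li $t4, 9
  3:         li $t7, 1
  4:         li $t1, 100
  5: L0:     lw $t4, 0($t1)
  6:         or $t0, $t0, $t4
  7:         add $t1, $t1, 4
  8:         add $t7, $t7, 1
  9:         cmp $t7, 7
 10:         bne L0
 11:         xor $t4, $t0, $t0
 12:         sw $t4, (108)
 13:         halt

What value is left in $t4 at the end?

0

li $t0, 3 → $t0=3
li $t4, 9 → $t4=9
li $t7, 1 → $t7=1
li $t1, 100 → $t1=100
lw $t4, 0($t1) → $t4=M[100]=20
or $t0, $t0, $t4 → $t0=3|20=23
add $t1, $t1, 4 → $t1=100+4=104
add $t7, $t7, 1 → $t7=1+1=2
cmp $t7, 7  (cmp 2,7)
bne L0: taken
lw $t4, 0($t1) → $t4=M[104]=-5
or $t0, $t0, $t4 → $t0=23|(-5)=-1
add $t1, $t1, 4 → $t1=104+4=108
add $t7, $t7, 1 → $t7=2+1=3
cmp $t7, 7  (cmp 3,7)
bne L0: taken
lw $t4, 0($t1) → $t4=M[108]=30
or $t0, $t0, $t4 → $t0=(-1)|30=-1
add $t1, $t1, 4 → $t1=108+4=112
add $t7, $t7, 1 → $t7=3+1=4
cmp $t7, 7  (cmp 4,7)
bne L0: taken
lw $t4, 0($t1) → $t4=M[112]=21
or $t0, $t0, $t4 → $t0=(-1)|21=-1
add $t1, $t1, 4 → $t1=112+4=116
add $t7, $t7, 1 → $t7=4+1=5
cmp $t7, 7  (cmp 5,7)
bne L0: taken
lw $t4, 0($t1) → $t4=M[116]=8
or $t0, $t0, $t4 → $t0=(-1)|8=-1
add $t1, $t1, 4 → $t1=116+4=120
add $t7, $t7, 1 → $t7=5+1=6
cmp $t7, 7  (cmp 6,7)
bne L0: taken
lw $t4, 0($t1) → $t4=M[120]=28
or $t0, $t0, $t4 → $t0=(-1)|28=-1
add $t1, $t1, 4 → $t1=120+4=124
add $t7, $t7, 1 → $t7=6+1=7
cmp $t7, 7  (cmp 7,7)
bne L0: not taken
xor $t4, $t0, $t0 → $t4=(-1)^(-1)=0
sw $t4, (108) → M[108]=0
halt.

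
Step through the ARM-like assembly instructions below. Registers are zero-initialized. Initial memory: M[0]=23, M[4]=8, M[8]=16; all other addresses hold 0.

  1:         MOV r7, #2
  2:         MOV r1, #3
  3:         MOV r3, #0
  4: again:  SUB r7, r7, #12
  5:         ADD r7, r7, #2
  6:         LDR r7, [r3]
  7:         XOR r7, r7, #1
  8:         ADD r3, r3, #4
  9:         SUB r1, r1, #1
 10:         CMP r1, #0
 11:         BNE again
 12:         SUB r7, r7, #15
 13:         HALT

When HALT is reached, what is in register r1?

0

MOV r7, #2 → r7=2
MOV r1, #3 → r1=3
MOV r3, #0 → r3=0
SUB r7, r7, #12 → r7=2-12=-10
ADD r7, r7, #2 → r7=(-10)+2=-8
LDR r7, [r3] → r7=M[0]=23
XOR r7, r7, #1 → r7=23^1=22
ADD r3, r3, #4 → r3=0+4=4
SUB r1, r1, #1 → r1=3-1=2
CMP r1, #0  (cmp 2,0)
BNE again: taken
SUB r7, r7, #12 → r7=22-12=10
ADD r7, r7, #2 → r7=10+2=12
LDR r7, [r3] → r7=M[4]=8
XOR r7, r7, #1 → r7=8^1=9
ADD r3, r3, #4 → r3=4+4=8
SUB r1, r1, #1 → r1=2-1=1
CMP r1, #0  (cmp 1,0)
BNE again: taken
SUB r7, r7, #12 → r7=9-12=-3
ADD r7, r7, #2 → r7=(-3)+2=-1
LDR r7, [r3] → r7=M[8]=16
XOR r7, r7, #1 → r7=16^1=17
ADD r3, r3, #4 → r3=8+4=12
SUB r1, r1, #1 → r1=1-1=0
CMP r1, #0  (cmp 0,0)
BNE again: not taken
SUB r7, r7, #15 → r7=17-15=2
halt.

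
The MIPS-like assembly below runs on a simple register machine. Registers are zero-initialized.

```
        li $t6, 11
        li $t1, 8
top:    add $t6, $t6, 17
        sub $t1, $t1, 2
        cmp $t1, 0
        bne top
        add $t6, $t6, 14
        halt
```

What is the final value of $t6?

93

after li $t6, 11: $t6=11
after li $t1, 8: $t1=8
after add $t6, $t6, 17: $t6=11+17=28
after sub $t1, $t1, 2: $t1=8-2=6
cmp $t1, 0  (cmp 6,0)
bne top: taken
after add $t6, $t6, 17: $t6=28+17=45
after sub $t1, $t1, 2: $t1=6-2=4
cmp $t1, 0  (cmp 4,0)
bne top: taken
after add $t6, $t6, 17: $t6=45+17=62
after sub $t1, $t1, 2: $t1=4-2=2
cmp $t1, 0  (cmp 2,0)
bne top: taken
after add $t6, $t6, 17: $t6=62+17=79
after sub $t1, $t1, 2: $t1=2-2=0
cmp $t1, 0  (cmp 0,0)
bne top: not taken
after add $t6, $t6, 14: $t6=79+14=93
halt.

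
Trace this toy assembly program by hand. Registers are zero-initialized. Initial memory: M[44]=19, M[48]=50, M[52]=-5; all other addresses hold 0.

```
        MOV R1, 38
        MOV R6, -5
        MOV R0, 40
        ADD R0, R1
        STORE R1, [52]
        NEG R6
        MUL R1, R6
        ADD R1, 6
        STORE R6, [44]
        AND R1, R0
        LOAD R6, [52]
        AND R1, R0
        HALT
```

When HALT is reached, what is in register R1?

after MOV R1, 38: R1=38
after MOV R6, -5: R6=-5
after MOV R0, 40: R0=40
after ADD R0, R1: R0=40+38=78
STORE R1, [52] → M[52]=38
after NEG R6: R6=-(-5)=5
after MUL R1, R6: R1=38*5=190
after ADD R1, 6: R1=190+6=196
STORE R6, [44] → M[44]=5
after AND R1, R0: R1=196&78=68
after LOAD R6, [52]: R6=M[52]=38
after AND R1, R0: R1=68&78=68
halt.

68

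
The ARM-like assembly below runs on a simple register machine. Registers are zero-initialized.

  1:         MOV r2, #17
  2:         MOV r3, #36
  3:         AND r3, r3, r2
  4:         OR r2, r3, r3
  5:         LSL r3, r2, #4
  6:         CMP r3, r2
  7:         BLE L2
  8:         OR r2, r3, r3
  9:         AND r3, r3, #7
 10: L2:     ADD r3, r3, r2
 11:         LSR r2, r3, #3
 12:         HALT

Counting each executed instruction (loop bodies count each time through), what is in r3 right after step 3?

r2=17
r3=36
r3=36&17=0
After step 3: r3 = 0.

0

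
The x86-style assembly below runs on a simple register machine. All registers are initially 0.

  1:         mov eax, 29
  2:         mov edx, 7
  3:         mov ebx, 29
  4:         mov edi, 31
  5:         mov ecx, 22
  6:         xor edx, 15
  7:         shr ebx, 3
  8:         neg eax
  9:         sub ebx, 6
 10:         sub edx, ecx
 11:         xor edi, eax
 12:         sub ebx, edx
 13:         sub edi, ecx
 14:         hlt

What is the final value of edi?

-26

after mov eax, 29: eax=29
after mov edx, 7: edx=7
after mov ebx, 29: ebx=29
after mov edi, 31: edi=31
after mov ecx, 22: ecx=22
after xor edx, 15: edx=7^15=8
after shr ebx, 3: ebx=29>>3=3
after neg eax: eax=-(29)=-29
after sub ebx, 6: ebx=3-6=-3
after sub edx, ecx: edx=8-22=-14
after xor edi, eax: edi=31^(-29)=-4
after sub ebx, edx: ebx=(-3)-(-14)=11
after sub edi, ecx: edi=(-4)-22=-26
halt.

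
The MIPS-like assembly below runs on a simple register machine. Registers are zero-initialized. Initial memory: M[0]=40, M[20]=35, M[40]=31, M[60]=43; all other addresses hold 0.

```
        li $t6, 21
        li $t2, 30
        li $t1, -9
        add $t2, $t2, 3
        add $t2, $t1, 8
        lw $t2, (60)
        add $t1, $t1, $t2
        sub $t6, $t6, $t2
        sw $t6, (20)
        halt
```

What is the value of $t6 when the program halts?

-22

li $t6, 21 → $t6=21
li $t2, 30 → $t2=30
li $t1, -9 → $t1=-9
add $t2, $t2, 3 → $t2=30+3=33
add $t2, $t1, 8 → $t2=(-9)+8=-1
lw $t2, (60) → $t2=M[60]=43
add $t1, $t1, $t2 → $t1=(-9)+43=34
sub $t6, $t6, $t2 → $t6=21-43=-22
sw $t6, (20) → M[20]=-22
halt.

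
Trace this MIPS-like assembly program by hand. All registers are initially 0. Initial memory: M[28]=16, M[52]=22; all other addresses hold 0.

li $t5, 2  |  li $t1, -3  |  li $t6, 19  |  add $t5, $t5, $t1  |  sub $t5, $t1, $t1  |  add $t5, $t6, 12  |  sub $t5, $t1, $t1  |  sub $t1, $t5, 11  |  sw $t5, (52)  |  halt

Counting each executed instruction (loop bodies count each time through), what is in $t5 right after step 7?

$t5=2
$t1=-3
$t6=19
$t5=2+(-3)=-1
$t5=(-3)-(-3)=0
$t5=19+12=31
$t5=(-3)-(-3)=0
After step 7: $t5 = 0.

0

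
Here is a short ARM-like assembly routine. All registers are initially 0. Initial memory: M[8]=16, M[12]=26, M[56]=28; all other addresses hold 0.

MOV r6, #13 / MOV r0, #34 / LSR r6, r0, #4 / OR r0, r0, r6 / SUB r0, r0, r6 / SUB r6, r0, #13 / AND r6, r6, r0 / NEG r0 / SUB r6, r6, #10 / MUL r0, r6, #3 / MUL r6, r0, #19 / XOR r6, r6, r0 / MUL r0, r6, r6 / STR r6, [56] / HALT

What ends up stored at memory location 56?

r6=13
r0=34
r6=34>>4=2
r0=34|2=34
r0=34-2=32
r6=32-13=19
r6=19&32=0
r0=-(32)=-32
r6=0-10=-10
r0=(-10)*3=-30
r6=(-30)*19=-570
r6=(-570)^(-30)=548
r0=548*548=300304
STR r6, [56] → M[56]=548
halt.

548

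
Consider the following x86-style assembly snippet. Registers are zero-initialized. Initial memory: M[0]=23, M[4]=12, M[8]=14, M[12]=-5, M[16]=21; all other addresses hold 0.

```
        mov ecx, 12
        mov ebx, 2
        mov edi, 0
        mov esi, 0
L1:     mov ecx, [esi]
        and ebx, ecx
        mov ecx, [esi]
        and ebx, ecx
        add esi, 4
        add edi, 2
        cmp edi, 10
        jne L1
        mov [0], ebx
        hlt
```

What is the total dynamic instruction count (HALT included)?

after mov ecx, 12: ecx=12
after mov ebx, 2: ebx=2
after mov edi, 0: edi=0
after mov esi, 0: esi=0
after mov ecx, [esi]: ecx=M[0]=23
after and ebx, ecx: ebx=2&23=2
after mov ecx, [esi]: ecx=M[0]=23
after and ebx, ecx: ebx=2&23=2
after add esi, 4: esi=0+4=4
after add edi, 2: edi=0+2=2
cmp edi, 10  (cmp 2,10)
jne L1: taken
after mov ecx, [esi]: ecx=M[4]=12
after and ebx, ecx: ebx=2&12=0
after mov ecx, [esi]: ecx=M[4]=12
after and ebx, ecx: ebx=0&12=0
after add esi, 4: esi=4+4=8
after add edi, 2: edi=2+2=4
cmp edi, 10  (cmp 4,10)
jne L1: taken
after mov ecx, [esi]: ecx=M[8]=14
after and ebx, ecx: ebx=0&14=0
after mov ecx, [esi]: ecx=M[8]=14
after and ebx, ecx: ebx=0&14=0
after add esi, 4: esi=8+4=12
after add edi, 2: edi=4+2=6
cmp edi, 10  (cmp 6,10)
jne L1: taken
after mov ecx, [esi]: ecx=M[12]=-5
after and ebx, ecx: ebx=0&(-5)=0
after mov ecx, [esi]: ecx=M[12]=-5
after and ebx, ecx: ebx=0&(-5)=0
after add esi, 4: esi=12+4=16
after add edi, 2: edi=6+2=8
cmp edi, 10  (cmp 8,10)
jne L1: taken
after mov ecx, [esi]: ecx=M[16]=21
after and ebx, ecx: ebx=0&21=0
after mov ecx, [esi]: ecx=M[16]=21
after and ebx, ecx: ebx=0&21=0
after add esi, 4: esi=16+4=20
after add edi, 2: edi=8+2=10
cmp edi, 10  (cmp 10,10)
jne L1: not taken
mov [0], ebx → M[0]=0
halt.
Total executed instructions: 46.

46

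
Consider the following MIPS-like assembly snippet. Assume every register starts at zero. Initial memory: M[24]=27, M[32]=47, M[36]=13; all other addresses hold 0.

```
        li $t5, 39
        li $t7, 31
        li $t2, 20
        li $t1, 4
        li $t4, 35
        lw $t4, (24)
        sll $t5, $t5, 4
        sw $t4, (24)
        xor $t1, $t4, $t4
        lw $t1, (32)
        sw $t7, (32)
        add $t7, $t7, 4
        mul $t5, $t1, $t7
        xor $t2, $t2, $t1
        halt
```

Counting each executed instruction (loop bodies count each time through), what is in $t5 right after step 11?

624

li $t5, 39 → $t5=39
li $t7, 31 → $t7=31
li $t2, 20 → $t2=20
li $t1, 4 → $t1=4
li $t4, 35 → $t4=35
lw $t4, (24) → $t4=M[24]=27
sll $t5, $t5, 4 → $t5=39<<4=624
sw $t4, (24) → M[24]=27
xor $t1, $t4, $t4 → $t1=27^27=0
lw $t1, (32) → $t1=M[32]=47
sw $t7, (32) → M[32]=31
After step 11: $t5 = 624.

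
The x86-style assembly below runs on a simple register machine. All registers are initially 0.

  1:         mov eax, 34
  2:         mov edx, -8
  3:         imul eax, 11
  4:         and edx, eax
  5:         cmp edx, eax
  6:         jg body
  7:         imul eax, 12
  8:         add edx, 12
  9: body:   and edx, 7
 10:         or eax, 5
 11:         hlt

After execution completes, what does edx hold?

4

mov eax, 34 → eax=34
mov edx, -8 → edx=-8
imul eax, 11 → eax=34*11=374
and edx, eax → edx=(-8)&374=368
cmp edx, eax  (cmp 368,374)
jg body: not taken
imul eax, 12 → eax=374*12=4488
add edx, 12 → edx=368+12=380
and edx, 7 → edx=380&7=4
or eax, 5 → eax=4488|5=4493
halt.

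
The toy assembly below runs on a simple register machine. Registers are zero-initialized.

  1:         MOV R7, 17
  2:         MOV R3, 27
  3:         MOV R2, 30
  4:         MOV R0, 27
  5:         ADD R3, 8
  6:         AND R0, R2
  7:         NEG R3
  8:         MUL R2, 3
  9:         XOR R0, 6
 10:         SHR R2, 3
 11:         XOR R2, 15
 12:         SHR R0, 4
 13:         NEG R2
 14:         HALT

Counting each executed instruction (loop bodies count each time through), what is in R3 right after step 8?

-35

MOV R7, 17 → R7=17
MOV R3, 27 → R3=27
MOV R2, 30 → R2=30
MOV R0, 27 → R0=27
ADD R3, 8 → R3=27+8=35
AND R0, R2 → R0=27&30=26
NEG R3 → R3=-(35)=-35
MUL R2, 3 → R2=30*3=90
After step 8: R3 = -35.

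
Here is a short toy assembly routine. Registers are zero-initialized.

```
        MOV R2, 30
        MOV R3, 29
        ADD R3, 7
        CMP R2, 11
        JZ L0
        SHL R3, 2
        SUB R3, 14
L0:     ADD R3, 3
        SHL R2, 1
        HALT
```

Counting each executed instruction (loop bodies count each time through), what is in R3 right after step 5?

R2=30
R3=29
R3=29+7=36
CMP R2, 11  (cmp 30,11)
JZ L0: not taken
After step 5: R3 = 36.

36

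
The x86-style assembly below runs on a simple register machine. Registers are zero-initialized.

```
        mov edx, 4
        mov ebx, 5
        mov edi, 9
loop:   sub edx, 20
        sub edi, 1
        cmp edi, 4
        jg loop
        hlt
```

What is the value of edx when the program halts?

-96

after mov edx, 4: edx=4
after mov ebx, 5: ebx=5
after mov edi, 9: edi=9
after sub edx, 20: edx=4-20=-16
after sub edi, 1: edi=9-1=8
cmp edi, 4  (cmp 8,4)
jg loop: taken
after sub edx, 20: edx=(-16)-20=-36
after sub edi, 1: edi=8-1=7
cmp edi, 4  (cmp 7,4)
jg loop: taken
after sub edx, 20: edx=(-36)-20=-56
after sub edi, 1: edi=7-1=6
cmp edi, 4  (cmp 6,4)
jg loop: taken
after sub edx, 20: edx=(-56)-20=-76
after sub edi, 1: edi=6-1=5
cmp edi, 4  (cmp 5,4)
jg loop: taken
after sub edx, 20: edx=(-76)-20=-96
after sub edi, 1: edi=5-1=4
cmp edi, 4  (cmp 4,4)
jg loop: not taken
halt.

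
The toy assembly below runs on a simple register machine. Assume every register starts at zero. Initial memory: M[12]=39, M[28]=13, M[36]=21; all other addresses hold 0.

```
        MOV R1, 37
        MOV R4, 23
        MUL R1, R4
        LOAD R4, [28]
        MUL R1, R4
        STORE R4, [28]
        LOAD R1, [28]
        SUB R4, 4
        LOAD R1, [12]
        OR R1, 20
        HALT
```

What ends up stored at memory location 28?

13

R1=37
R4=23
R1=37*23=851
R4=M[28]=13
R1=851*13=11063
STORE R4, [28] → M[28]=13
R1=M[28]=13
R4=13-4=9
R1=M[12]=39
R1=39|20=55
halt.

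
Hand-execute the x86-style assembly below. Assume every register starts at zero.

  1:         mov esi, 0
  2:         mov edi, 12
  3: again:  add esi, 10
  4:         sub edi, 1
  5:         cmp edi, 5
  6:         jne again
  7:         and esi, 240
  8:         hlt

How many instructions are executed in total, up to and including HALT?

32

esi=0
edi=12
esi=0+10=10
edi=12-1=11
cmp edi, 5  (cmp 11,5)
jne again: taken
esi=10+10=20
edi=11-1=10
cmp edi, 5  (cmp 10,5)
jne again: taken
esi=20+10=30
edi=10-1=9
cmp edi, 5  (cmp 9,5)
jne again: taken
esi=30+10=40
edi=9-1=8
cmp edi, 5  (cmp 8,5)
jne again: taken
esi=40+10=50
edi=8-1=7
cmp edi, 5  (cmp 7,5)
jne again: taken
esi=50+10=60
edi=7-1=6
cmp edi, 5  (cmp 6,5)
jne again: taken
esi=60+10=70
edi=6-1=5
cmp edi, 5  (cmp 5,5)
jne again: not taken
esi=70&240=64
halt.
Total executed instructions: 32.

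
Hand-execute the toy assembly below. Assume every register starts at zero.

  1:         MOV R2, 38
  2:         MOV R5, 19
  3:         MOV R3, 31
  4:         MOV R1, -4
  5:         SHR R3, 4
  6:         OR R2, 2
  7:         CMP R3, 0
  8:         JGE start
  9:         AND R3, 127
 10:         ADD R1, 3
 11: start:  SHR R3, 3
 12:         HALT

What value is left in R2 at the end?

R2=38
R5=19
R3=31
R1=-4
R3=31>>4=1
R2=38|2=38
CMP R3, 0  (cmp 1,0)
JGE start: taken
R3=1>>3=0
halt.

38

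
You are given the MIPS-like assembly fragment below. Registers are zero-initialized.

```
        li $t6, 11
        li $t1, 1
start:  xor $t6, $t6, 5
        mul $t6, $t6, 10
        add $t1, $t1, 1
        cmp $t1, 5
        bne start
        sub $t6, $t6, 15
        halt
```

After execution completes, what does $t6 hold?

$t6=11
$t1=1
$t6=11^5=14
$t6=14*10=140
$t1=1+1=2
cmp $t1, 5  (cmp 2,5)
bne start: taken
$t6=140^5=137
$t6=137*10=1370
$t1=2+1=3
cmp $t1, 5  (cmp 3,5)
bne start: taken
$t6=1370^5=1375
$t6=1375*10=13750
$t1=3+1=4
cmp $t1, 5  (cmp 4,5)
bne start: taken
$t6=13750^5=13747
$t6=13747*10=137470
$t1=4+1=5
cmp $t1, 5  (cmp 5,5)
bne start: not taken
$t6=137470-15=137455
halt.

137455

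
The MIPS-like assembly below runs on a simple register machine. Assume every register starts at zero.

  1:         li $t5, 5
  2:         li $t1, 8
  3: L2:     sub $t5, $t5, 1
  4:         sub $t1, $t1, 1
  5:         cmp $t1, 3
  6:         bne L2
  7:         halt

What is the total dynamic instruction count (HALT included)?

after li $t5, 5: $t5=5
after li $t1, 8: $t1=8
after sub $t5, $t5, 1: $t5=5-1=4
after sub $t1, $t1, 1: $t1=8-1=7
cmp $t1, 3  (cmp 7,3)
bne L2: taken
after sub $t5, $t5, 1: $t5=4-1=3
after sub $t1, $t1, 1: $t1=7-1=6
cmp $t1, 3  (cmp 6,3)
bne L2: taken
after sub $t5, $t5, 1: $t5=3-1=2
after sub $t1, $t1, 1: $t1=6-1=5
cmp $t1, 3  (cmp 5,3)
bne L2: taken
after sub $t5, $t5, 1: $t5=2-1=1
after sub $t1, $t1, 1: $t1=5-1=4
cmp $t1, 3  (cmp 4,3)
bne L2: taken
after sub $t5, $t5, 1: $t5=1-1=0
after sub $t1, $t1, 1: $t1=4-1=3
cmp $t1, 3  (cmp 3,3)
bne L2: not taken
halt.
Total executed instructions: 23.

23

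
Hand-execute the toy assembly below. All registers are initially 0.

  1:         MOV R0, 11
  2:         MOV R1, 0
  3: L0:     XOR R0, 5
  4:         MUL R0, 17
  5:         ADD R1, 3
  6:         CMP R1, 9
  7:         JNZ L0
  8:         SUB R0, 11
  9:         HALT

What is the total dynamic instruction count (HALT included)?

19

MOV R0, 11 → R0=11
MOV R1, 0 → R1=0
XOR R0, 5 → R0=11^5=14
MUL R0, 17 → R0=14*17=238
ADD R1, 3 → R1=0+3=3
CMP R1, 9  (cmp 3,9)
JNZ L0: taken
XOR R0, 5 → R0=238^5=235
MUL R0, 17 → R0=235*17=3995
ADD R1, 3 → R1=3+3=6
CMP R1, 9  (cmp 6,9)
JNZ L0: taken
XOR R0, 5 → R0=3995^5=3998
MUL R0, 17 → R0=3998*17=67966
ADD R1, 3 → R1=6+3=9
CMP R1, 9  (cmp 9,9)
JNZ L0: not taken
SUB R0, 11 → R0=67966-11=67955
halt.
Total executed instructions: 19.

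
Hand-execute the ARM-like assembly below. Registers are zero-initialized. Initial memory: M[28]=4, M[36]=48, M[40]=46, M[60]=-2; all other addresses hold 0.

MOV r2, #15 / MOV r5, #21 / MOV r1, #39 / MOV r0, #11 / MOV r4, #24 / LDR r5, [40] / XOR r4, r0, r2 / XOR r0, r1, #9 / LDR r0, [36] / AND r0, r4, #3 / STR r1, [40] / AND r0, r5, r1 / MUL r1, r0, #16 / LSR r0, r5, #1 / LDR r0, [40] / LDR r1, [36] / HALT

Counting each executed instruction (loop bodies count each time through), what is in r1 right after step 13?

after MOV r2, #15: r2=15
after MOV r5, #21: r5=21
after MOV r1, #39: r1=39
after MOV r0, #11: r0=11
after MOV r4, #24: r4=24
after LDR r5, [40]: r5=M[40]=46
after XOR r4, r0, r2: r4=11^15=4
after XOR r0, r1, #9: r0=39^9=46
after LDR r0, [36]: r0=M[36]=48
after AND r0, r4, #3: r0=4&3=0
STR r1, [40] → M[40]=39
after AND r0, r5, r1: r0=46&39=38
after MUL r1, r0, #16: r1=38*16=608
After step 13: r1 = 608.

608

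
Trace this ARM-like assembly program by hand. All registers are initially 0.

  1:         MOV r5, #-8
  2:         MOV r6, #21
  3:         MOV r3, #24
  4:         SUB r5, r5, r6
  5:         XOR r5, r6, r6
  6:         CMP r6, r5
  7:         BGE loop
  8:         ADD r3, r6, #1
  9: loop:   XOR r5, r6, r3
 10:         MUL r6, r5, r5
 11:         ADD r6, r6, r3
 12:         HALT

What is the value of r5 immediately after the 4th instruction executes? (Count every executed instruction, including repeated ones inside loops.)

-29

MOV r5, #-8 → r5=-8
MOV r6, #21 → r6=21
MOV r3, #24 → r3=24
SUB r5, r5, r6 → r5=(-8)-21=-29
After step 4: r5 = -29.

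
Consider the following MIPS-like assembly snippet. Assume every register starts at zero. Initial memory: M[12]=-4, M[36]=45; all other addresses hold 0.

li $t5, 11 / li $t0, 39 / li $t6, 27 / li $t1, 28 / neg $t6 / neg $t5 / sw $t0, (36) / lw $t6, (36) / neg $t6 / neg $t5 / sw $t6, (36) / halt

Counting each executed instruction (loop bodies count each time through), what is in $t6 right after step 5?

li $t5, 11 → $t5=11
li $t0, 39 → $t0=39
li $t6, 27 → $t6=27
li $t1, 28 → $t1=28
neg $t6 → $t6=-(27)=-27
After step 5: $t6 = -27.

-27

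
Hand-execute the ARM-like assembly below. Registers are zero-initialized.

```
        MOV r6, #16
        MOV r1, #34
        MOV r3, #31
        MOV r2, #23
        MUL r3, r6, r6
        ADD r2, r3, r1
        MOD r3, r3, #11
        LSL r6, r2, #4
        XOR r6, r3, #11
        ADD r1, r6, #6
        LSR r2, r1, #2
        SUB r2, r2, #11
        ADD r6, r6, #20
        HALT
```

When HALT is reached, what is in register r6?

28

r6=16
r1=34
r3=31
r2=23
r3=16*16=256
r2=256+34=290
r3=256%11=3
r6=290<<4=4640
r6=3^11=8
r1=8+6=14
r2=14>>2=3
r2=3-11=-8
r6=8+20=28
halt.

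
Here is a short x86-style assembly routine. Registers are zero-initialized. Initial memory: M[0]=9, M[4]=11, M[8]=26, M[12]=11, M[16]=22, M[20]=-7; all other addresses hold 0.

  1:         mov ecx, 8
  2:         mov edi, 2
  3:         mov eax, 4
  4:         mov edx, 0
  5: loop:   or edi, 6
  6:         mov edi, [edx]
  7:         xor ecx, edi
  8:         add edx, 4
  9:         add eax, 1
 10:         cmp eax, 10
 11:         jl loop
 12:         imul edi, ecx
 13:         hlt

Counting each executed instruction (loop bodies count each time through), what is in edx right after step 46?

mov ecx, 8 → ecx=8
mov edi, 2 → edi=2
mov eax, 4 → eax=4
mov edx, 0 → edx=0
or edi, 6 → edi=2|6=6
mov edi, [edx] → edi=M[0]=9
xor ecx, edi → ecx=8^9=1
add edx, 4 → edx=0+4=4
add eax, 1 → eax=4+1=5
cmp eax, 10  (cmp 5,10)
jl loop: taken
or edi, 6 → edi=9|6=15
mov edi, [edx] → edi=M[4]=11
xor ecx, edi → ecx=1^11=10
add edx, 4 → edx=4+4=8
add eax, 1 → eax=5+1=6
cmp eax, 10  (cmp 6,10)
jl loop: taken
or edi, 6 → edi=11|6=15
mov edi, [edx] → edi=M[8]=26
xor ecx, edi → ecx=10^26=16
add edx, 4 → edx=8+4=12
add eax, 1 → eax=6+1=7
cmp eax, 10  (cmp 7,10)
jl loop: taken
or edi, 6 → edi=26|6=30
mov edi, [edx] → edi=M[12]=11
xor ecx, edi → ecx=16^11=27
add edx, 4 → edx=12+4=16
add eax, 1 → eax=7+1=8
cmp eax, 10  (cmp 8,10)
jl loop: taken
or edi, 6 → edi=11|6=15
mov edi, [edx] → edi=M[16]=22
xor ecx, edi → ecx=27^22=13
add edx, 4 → edx=16+4=20
add eax, 1 → eax=8+1=9
cmp eax, 10  (cmp 9,10)
jl loop: taken
or edi, 6 → edi=22|6=22
mov edi, [edx] → edi=M[20]=-7
xor ecx, edi → ecx=13^(-7)=-12
add edx, 4 → edx=20+4=24
add eax, 1 → eax=9+1=10
cmp eax, 10  (cmp 10,10)
jl loop: not taken
After step 46: edx = 24.

24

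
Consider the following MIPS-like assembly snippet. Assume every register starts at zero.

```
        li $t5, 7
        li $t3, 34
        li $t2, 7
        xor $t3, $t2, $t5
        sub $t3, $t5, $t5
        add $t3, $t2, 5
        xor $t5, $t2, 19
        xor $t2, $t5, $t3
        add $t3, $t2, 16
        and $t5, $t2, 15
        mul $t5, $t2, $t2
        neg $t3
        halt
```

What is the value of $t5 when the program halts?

576

$t5=7
$t3=34
$t2=7
$t3=7^7=0
$t3=7-7=0
$t3=7+5=12
$t5=7^19=20
$t2=20^12=24
$t3=24+16=40
$t5=24&15=8
$t5=24*24=576
$t3=-(40)=-40
halt.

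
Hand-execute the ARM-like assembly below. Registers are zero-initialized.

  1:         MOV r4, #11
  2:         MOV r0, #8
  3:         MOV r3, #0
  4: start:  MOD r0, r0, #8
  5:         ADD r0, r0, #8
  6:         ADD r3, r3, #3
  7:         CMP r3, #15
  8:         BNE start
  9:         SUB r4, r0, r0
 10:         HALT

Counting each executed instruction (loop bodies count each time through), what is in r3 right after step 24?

12

MOV r4, #11 → r4=11
MOV r0, #8 → r0=8
MOV r3, #0 → r3=0
MOD r0, r0, #8 → r0=8%8=0
ADD r0, r0, #8 → r0=0+8=8
ADD r3, r3, #3 → r3=0+3=3
CMP r3, #15  (cmp 3,15)
BNE start: taken
MOD r0, r0, #8 → r0=8%8=0
ADD r0, r0, #8 → r0=0+8=8
ADD r3, r3, #3 → r3=3+3=6
CMP r3, #15  (cmp 6,15)
BNE start: taken
MOD r0, r0, #8 → r0=8%8=0
ADD r0, r0, #8 → r0=0+8=8
ADD r3, r3, #3 → r3=6+3=9
CMP r3, #15  (cmp 9,15)
BNE start: taken
MOD r0, r0, #8 → r0=8%8=0
ADD r0, r0, #8 → r0=0+8=8
ADD r3, r3, #3 → r3=9+3=12
CMP r3, #15  (cmp 12,15)
BNE start: taken
MOD r0, r0, #8 → r0=8%8=0
After step 24: r3 = 12.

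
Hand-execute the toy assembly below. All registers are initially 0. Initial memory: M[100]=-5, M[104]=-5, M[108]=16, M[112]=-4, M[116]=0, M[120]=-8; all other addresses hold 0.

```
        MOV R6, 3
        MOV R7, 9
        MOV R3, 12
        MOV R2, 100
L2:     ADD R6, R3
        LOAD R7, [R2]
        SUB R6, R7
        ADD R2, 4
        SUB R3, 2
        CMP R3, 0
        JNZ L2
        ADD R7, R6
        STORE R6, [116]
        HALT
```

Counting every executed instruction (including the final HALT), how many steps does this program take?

R6=3
R7=9
R3=12
R2=100
R6=3+12=15
R7=M[100]=-5
R6=15-(-5)=20
R2=100+4=104
R3=12-2=10
CMP R3, 0  (cmp 10,0)
JNZ L2: taken
R6=20+10=30
R7=M[104]=-5
R6=30-(-5)=35
R2=104+4=108
R3=10-2=8
CMP R3, 0  (cmp 8,0)
JNZ L2: taken
R6=35+8=43
R7=M[108]=16
R6=43-16=27
R2=108+4=112
R3=8-2=6
CMP R3, 0  (cmp 6,0)
JNZ L2: taken
R6=27+6=33
R7=M[112]=-4
R6=33-(-4)=37
R2=112+4=116
R3=6-2=4
CMP R3, 0  (cmp 4,0)
JNZ L2: taken
R6=37+4=41
R7=M[116]=0
R6=41-0=41
R2=116+4=120
R3=4-2=2
CMP R3, 0  (cmp 2,0)
JNZ L2: taken
R6=41+2=43
R7=M[120]=-8
R6=43-(-8)=51
R2=120+4=124
R3=2-2=0
CMP R3, 0  (cmp 0,0)
JNZ L2: not taken
R7=(-8)+51=43
STORE R6, [116] → M[116]=51
halt.
Total executed instructions: 49.

49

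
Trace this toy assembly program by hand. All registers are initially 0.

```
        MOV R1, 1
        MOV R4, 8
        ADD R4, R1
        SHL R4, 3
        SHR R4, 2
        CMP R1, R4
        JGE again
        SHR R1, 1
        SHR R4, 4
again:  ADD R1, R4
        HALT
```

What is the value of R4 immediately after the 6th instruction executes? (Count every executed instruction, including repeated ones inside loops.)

18

R1=1
R4=8
R4=8+1=9
R4=9<<3=72
R4=72>>2=18
CMP R1, R4  (cmp 1,18)
After step 6: R4 = 18.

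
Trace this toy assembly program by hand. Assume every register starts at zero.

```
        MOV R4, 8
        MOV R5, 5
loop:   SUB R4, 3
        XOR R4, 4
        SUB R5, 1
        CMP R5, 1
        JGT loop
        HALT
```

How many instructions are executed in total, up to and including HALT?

23

R4=8
R5=5
R4=8-3=5
R4=5^4=1
R5=5-1=4
CMP R5, 1  (cmp 4,1)
JGT loop: taken
R4=1-3=-2
R4=(-2)^4=-6
R5=4-1=3
CMP R5, 1  (cmp 3,1)
JGT loop: taken
R4=(-6)-3=-9
R4=(-9)^4=-13
R5=3-1=2
CMP R5, 1  (cmp 2,1)
JGT loop: taken
R4=(-13)-3=-16
R4=(-16)^4=-12
R5=2-1=1
CMP R5, 1  (cmp 1,1)
JGT loop: not taken
halt.
Total executed instructions: 23.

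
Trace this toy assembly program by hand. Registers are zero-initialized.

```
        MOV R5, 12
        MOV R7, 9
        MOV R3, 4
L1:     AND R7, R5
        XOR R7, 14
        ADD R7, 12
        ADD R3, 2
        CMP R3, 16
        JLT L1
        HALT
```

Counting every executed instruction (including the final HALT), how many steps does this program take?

40

R5=12
R7=9
R3=4
R7=9&12=8
R7=8^14=6
R7=6+12=18
R3=4+2=6
CMP R3, 16  (cmp 6,16)
JLT L1: taken
R7=18&12=0
R7=0^14=14
R7=14+12=26
R3=6+2=8
CMP R3, 16  (cmp 8,16)
JLT L1: taken
R7=26&12=8
R7=8^14=6
R7=6+12=18
R3=8+2=10
CMP R3, 16  (cmp 10,16)
JLT L1: taken
R7=18&12=0
R7=0^14=14
R7=14+12=26
R3=10+2=12
CMP R3, 16  (cmp 12,16)
JLT L1: taken
R7=26&12=8
R7=8^14=6
R7=6+12=18
R3=12+2=14
CMP R3, 16  (cmp 14,16)
JLT L1: taken
R7=18&12=0
R7=0^14=14
R7=14+12=26
R3=14+2=16
CMP R3, 16  (cmp 16,16)
JLT L1: not taken
halt.
Total executed instructions: 40.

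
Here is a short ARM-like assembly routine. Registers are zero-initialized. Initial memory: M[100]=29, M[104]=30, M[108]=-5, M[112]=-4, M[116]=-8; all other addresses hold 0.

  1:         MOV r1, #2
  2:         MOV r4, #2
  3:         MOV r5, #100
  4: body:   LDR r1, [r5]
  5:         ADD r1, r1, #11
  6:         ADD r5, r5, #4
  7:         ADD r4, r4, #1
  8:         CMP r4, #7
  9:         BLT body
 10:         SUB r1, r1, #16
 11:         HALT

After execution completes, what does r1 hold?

-13

MOV r1, #2 → r1=2
MOV r4, #2 → r4=2
MOV r5, #100 → r5=100
LDR r1, [r5] → r1=M[100]=29
ADD r1, r1, #11 → r1=29+11=40
ADD r5, r5, #4 → r5=100+4=104
ADD r4, r4, #1 → r4=2+1=3
CMP r4, #7  (cmp 3,7)
BLT body: taken
LDR r1, [r5] → r1=M[104]=30
ADD r1, r1, #11 → r1=30+11=41
ADD r5, r5, #4 → r5=104+4=108
ADD r4, r4, #1 → r4=3+1=4
CMP r4, #7  (cmp 4,7)
BLT body: taken
LDR r1, [r5] → r1=M[108]=-5
ADD r1, r1, #11 → r1=(-5)+11=6
ADD r5, r5, #4 → r5=108+4=112
ADD r4, r4, #1 → r4=4+1=5
CMP r4, #7  (cmp 5,7)
BLT body: taken
LDR r1, [r5] → r1=M[112]=-4
ADD r1, r1, #11 → r1=(-4)+11=7
ADD r5, r5, #4 → r5=112+4=116
ADD r4, r4, #1 → r4=5+1=6
CMP r4, #7  (cmp 6,7)
BLT body: taken
LDR r1, [r5] → r1=M[116]=-8
ADD r1, r1, #11 → r1=(-8)+11=3
ADD r5, r5, #4 → r5=116+4=120
ADD r4, r4, #1 → r4=6+1=7
CMP r4, #7  (cmp 7,7)
BLT body: not taken
SUB r1, r1, #16 → r1=3-16=-13
halt.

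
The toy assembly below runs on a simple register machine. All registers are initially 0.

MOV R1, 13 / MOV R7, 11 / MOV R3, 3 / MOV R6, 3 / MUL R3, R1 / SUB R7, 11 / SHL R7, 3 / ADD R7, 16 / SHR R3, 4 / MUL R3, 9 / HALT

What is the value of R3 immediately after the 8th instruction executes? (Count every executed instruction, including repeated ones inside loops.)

39

after MOV R1, 13: R1=13
after MOV R7, 11: R7=11
after MOV R3, 3: R3=3
after MOV R6, 3: R6=3
after MUL R3, R1: R3=3*13=39
after SUB R7, 11: R7=11-11=0
after SHL R7, 3: R7=0<<3=0
after ADD R7, 16: R7=0+16=16
After step 8: R3 = 39.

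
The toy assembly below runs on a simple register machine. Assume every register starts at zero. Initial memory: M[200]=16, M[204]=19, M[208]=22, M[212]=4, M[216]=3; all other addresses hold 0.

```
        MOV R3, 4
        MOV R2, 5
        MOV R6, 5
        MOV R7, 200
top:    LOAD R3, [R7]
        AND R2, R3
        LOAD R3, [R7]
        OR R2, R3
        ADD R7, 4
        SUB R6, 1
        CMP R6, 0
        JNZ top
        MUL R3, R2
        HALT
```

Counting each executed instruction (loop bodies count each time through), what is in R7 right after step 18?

R3=4
R2=5
R6=5
R7=200
R3=M[200]=16
R2=5&16=0
R3=M[200]=16
R2=0|16=16
R7=200+4=204
R6=5-1=4
CMP R6, 0  (cmp 4,0)
JNZ top: taken
R3=M[204]=19
R2=16&19=16
R3=M[204]=19
R2=16|19=19
R7=204+4=208
R6=4-1=3
After step 18: R7 = 208.

208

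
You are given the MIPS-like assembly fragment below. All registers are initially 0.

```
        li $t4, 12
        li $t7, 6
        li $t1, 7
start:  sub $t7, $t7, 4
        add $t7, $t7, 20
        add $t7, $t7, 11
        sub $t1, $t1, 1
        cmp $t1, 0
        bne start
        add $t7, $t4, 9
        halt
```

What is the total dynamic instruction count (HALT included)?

after li $t4, 12: $t4=12
after li $t7, 6: $t7=6
after li $t1, 7: $t1=7
after sub $t7, $t7, 4: $t7=6-4=2
after add $t7, $t7, 20: $t7=2+20=22
after add $t7, $t7, 11: $t7=22+11=33
after sub $t1, $t1, 1: $t1=7-1=6
cmp $t1, 0  (cmp 6,0)
bne start: taken
after sub $t7, $t7, 4: $t7=33-4=29
after add $t7, $t7, 20: $t7=29+20=49
after add $t7, $t7, 11: $t7=49+11=60
after sub $t1, $t1, 1: $t1=6-1=5
cmp $t1, 0  (cmp 5,0)
bne start: taken
after sub $t7, $t7, 4: $t7=60-4=56
after add $t7, $t7, 20: $t7=56+20=76
after add $t7, $t7, 11: $t7=76+11=87
after sub $t1, $t1, 1: $t1=5-1=4
cmp $t1, 0  (cmp 4,0)
bne start: taken
after sub $t7, $t7, 4: $t7=87-4=83
after add $t7, $t7, 20: $t7=83+20=103
after add $t7, $t7, 11: $t7=103+11=114
after sub $t1, $t1, 1: $t1=4-1=3
cmp $t1, 0  (cmp 3,0)
bne start: taken
after sub $t7, $t7, 4: $t7=114-4=110
after add $t7, $t7, 20: $t7=110+20=130
after add $t7, $t7, 11: $t7=130+11=141
after sub $t1, $t1, 1: $t1=3-1=2
cmp $t1, 0  (cmp 2,0)
bne start: taken
after sub $t7, $t7, 4: $t7=141-4=137
after add $t7, $t7, 20: $t7=137+20=157
after add $t7, $t7, 11: $t7=157+11=168
after sub $t1, $t1, 1: $t1=2-1=1
cmp $t1, 0  (cmp 1,0)
bne start: taken
after sub $t7, $t7, 4: $t7=168-4=164
after add $t7, $t7, 20: $t7=164+20=184
after add $t7, $t7, 11: $t7=184+11=195
after sub $t1, $t1, 1: $t1=1-1=0
cmp $t1, 0  (cmp 0,0)
bne start: not taken
after add $t7, $t4, 9: $t7=12+9=21
halt.
Total executed instructions: 47.

47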